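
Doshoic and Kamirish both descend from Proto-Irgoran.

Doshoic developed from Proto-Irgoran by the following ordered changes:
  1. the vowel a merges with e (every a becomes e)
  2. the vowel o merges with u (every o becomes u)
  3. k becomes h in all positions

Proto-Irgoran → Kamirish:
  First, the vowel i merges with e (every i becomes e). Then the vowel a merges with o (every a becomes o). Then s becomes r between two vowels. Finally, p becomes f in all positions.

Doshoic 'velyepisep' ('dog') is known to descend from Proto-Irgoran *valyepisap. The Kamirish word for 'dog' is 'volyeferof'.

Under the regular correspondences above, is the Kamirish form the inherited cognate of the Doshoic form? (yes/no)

yes

Derive the expected Kamirish reflex of *valyepisap:
Kamirish: *valyepisap
  valyepisap → valyepesap   [vowel merger]
  valyepesap → volyepesop   [vowel merger]
  volyepesop → volyeperop   [rhotacism]
  volyeperop → volyeferof   [unconditioned shift]
  giving Kamirish volyeferof.
Kamirish 'volyeferof' matches the regular reflex exactly, so the pair is cognate.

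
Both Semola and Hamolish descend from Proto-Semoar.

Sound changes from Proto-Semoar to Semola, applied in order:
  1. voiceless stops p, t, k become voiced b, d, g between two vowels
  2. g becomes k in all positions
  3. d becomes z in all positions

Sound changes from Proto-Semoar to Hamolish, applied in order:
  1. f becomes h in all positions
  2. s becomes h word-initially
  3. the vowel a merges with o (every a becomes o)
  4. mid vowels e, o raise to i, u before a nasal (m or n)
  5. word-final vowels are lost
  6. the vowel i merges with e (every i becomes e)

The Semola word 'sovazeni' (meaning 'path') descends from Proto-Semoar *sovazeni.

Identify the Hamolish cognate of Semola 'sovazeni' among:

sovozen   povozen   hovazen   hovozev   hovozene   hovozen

hovozen

Hamolish: *sovazeni > hovazeni > hovozeni > hovozini > hovozin > hovozen  (by debuccalisation, vowel merger, pre-nasal raising, apocope, vowel merger)
Among the options, 'hovozen' alone shows every Hamolish change applied in order.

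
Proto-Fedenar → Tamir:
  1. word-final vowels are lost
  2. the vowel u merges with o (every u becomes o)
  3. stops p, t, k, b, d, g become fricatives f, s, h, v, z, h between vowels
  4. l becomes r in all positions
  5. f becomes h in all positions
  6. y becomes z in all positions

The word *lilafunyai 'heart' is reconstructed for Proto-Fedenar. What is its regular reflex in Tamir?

rirahonza

Tamir: start from *lilafunyai.
  rule 1 (apocope): lilafunyai → lilafunya
  rule 2 (vowel merger): lilafunya → lilafonya
  rule 3: no change — lilafonya
  rule 4 (unconditioned shift): lilafonya → rirafonya
  rule 5 (unconditioned shift): rirafonya → rirahonya
  rule 6 (unconditioned shift): rirahonya → rirahonza
  ⇒ Tamir rirahonza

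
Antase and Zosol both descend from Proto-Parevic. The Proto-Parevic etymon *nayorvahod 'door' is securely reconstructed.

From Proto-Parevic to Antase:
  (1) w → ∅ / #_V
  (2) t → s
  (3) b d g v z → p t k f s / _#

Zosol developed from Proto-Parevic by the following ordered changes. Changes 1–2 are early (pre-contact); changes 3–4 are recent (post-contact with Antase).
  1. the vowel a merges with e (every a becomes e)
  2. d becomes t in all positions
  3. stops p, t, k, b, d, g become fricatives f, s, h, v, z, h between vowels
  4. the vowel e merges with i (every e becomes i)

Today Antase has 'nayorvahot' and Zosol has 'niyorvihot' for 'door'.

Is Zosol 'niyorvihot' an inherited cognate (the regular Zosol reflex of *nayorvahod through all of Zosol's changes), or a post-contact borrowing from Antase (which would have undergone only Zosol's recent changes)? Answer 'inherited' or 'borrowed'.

If inherited, *nayorvahod would pass through all of Zosol's changes:
Zosol: *nayorvahod > neyorvehod > neyorvehot > niyorvihot  (by vowel merger, unconditioned shift, vowel merger)
If borrowed from Antase 'nayorvahot' after the early changes, it would undergo only the recent ones:
  rule 3 (intervocalic lenition): no change (nayorvahot)
  rule 4 (vowel merger): no change (nayorvahot)
  ⇒ as a loan: nayorvahot
Zosol 'niyorvihot' matches the inherited outcome exactly, so it is an inherited cognate, not a loan.

inherited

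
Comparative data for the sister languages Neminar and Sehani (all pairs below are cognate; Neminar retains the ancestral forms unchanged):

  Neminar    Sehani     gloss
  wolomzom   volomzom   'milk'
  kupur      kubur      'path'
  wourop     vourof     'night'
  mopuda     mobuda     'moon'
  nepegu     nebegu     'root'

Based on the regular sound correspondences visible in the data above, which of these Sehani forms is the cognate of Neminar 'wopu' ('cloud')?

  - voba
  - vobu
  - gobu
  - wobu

wolomzom ~ volomzom, wourop ~ vourof — Neminar w corresponds to Sehani v word-initially before a back vowel.
kupur ~ kubur, mopuda ~ mobuda — Neminar p corresponds to Sehani b between vowels (before a back vowel).
Applying these to Neminar 'wopu':
  wopu → vopu   (w→v word-initially before a back vowel)
  vopu → vobu   (p→b between vowels (before a back vowel))
So the Sehani cognate is 'vobu'.

vobu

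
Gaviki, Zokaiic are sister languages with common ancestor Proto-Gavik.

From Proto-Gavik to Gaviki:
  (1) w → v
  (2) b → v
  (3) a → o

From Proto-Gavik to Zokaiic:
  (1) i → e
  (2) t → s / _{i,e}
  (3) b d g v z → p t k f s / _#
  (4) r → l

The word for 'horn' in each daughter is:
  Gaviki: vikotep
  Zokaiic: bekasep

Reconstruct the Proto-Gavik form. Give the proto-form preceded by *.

*bikatep

Position 1: Gaviki has v, Zokaiic has b. Zokaiic preserves b here (none of its changes turn any other segment into b), so the proto-segment is *b.
Position 2: Gaviki has i, Zokaiic has e. Gaviki preserves i here (none of its changes turn any other segment into i), so the proto-segment is *i.
Verify the candidate proto-form against each daughter:
Gaviki: *bikatep
  bikatep (rule 1 does not apply)
  bikatep → vikatep   [unconditioned shift]
  vikatep → vikotep   [vowel merger]
  giving Gaviki vikotep.
Zokaiic: *bikatep
  bikatep → bekatep   [vowel merger]
  bekatep → bekasep   [palatalisation]
  bekasep (rule 3 does not apply)
  bekasep (rule 4 does not apply)
  giving Zokaiic bekasep.
*bikatep is the unique common source.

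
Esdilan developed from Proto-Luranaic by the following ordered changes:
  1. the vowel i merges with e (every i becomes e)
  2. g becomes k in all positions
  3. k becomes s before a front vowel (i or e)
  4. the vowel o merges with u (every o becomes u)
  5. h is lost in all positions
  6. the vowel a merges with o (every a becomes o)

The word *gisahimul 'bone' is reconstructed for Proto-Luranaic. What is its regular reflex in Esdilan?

sesoemul

Esdilan: start from *gisahimul.
  rule 1 (vowel merger): gisahimul → gesahemul
  rule 2 (unconditioned shift): gesahemul → kesahemul
  rule 3 (palatalisation): kesahemul → sesahemul
  rule 4: no change — sesahemul
  rule 5 (h-loss): sesahemul → sesaemul
  rule 6 (vowel merger): sesaemul → sesoemul
  ⇒ Esdilan sesoemul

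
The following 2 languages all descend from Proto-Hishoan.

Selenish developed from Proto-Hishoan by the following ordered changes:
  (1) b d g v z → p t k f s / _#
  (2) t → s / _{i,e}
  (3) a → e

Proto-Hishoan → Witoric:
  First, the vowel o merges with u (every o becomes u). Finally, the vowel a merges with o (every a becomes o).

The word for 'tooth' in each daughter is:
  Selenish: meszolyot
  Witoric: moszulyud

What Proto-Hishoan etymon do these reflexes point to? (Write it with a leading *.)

Position 2: Selenish has e, Witoric has o. In Witoric, o can only continue *a, so the proto-segment is *a.
Position 9: Selenish has t, Witoric has d. Witoric preserves d here (none of its changes turn any other segment into d), so the proto-segment is *d.
Continuing position by position gives *maszolyod; check it forward:
Selenish: *maszolyod
  maszolyod → maszolyot   [final devoicing]
  maszolyot (rule 2 does not apply)
  maszolyot → meszolyot   [vowel merger]
  giving Selenish meszolyot.
Witoric: start from *maszolyod.
  rule 1 (vowel merger): maszolyod → maszulyud
  rule 2 (vowel merger): maszulyud → moszulyud
  ⇒ Witoric moszulyud
No other proto-form is consistent with every reflex, so the reconstruction is *maszolyod.

*maszolyod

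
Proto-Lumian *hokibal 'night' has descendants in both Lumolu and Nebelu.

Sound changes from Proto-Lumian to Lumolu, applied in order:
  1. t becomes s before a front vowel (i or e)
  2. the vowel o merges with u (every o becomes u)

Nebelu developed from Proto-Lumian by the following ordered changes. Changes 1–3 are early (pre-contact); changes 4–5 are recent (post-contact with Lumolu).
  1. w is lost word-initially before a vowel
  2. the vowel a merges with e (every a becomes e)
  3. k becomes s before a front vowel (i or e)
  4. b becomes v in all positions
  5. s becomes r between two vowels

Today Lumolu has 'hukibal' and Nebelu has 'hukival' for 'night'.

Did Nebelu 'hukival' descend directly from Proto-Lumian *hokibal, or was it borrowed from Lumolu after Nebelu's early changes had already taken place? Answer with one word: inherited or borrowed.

If inherited, *hokibal would pass through all of Nebelu's changes:
Nebelu: *hokibal > hokibel > hosibel > hosivel > horivel  (by vowel merger, palatalisation, unconditioned shift, rhotacism)
If borrowed from Lumolu 'hukibal' after the early changes, it would undergo only the recent ones:
  rule 4 (unconditioned shift): hukibal → hukival
  rule 5 (rhotacism): no change (hukival)
  ⇒ as a loan: hukival
Nebelu 'hukival' matches the loan outcome 'hukival', not the inherited 'horivel' — it skipped the early Nebelu changes, so it was borrowed from Lumolu.

borrowed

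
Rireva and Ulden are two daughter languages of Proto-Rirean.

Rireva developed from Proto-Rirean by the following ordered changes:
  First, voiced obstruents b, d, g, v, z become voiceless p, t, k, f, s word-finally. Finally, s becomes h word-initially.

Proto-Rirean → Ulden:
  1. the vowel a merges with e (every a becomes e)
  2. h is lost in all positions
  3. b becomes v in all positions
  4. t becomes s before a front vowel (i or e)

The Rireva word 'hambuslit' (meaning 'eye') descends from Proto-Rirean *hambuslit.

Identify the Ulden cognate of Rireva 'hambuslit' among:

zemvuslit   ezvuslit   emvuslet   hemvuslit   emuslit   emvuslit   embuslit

Ulden: start from *hambuslit.
  rule 1 (vowel merger): hambuslit → hembuslit
  rule 2 (h-loss): hembuslit → embuslit
  rule 3 (unconditioned shift): embuslit → emvuslit
  rule 4: no change — emvuslit
  ⇒ Ulden emvuslit

emvuslit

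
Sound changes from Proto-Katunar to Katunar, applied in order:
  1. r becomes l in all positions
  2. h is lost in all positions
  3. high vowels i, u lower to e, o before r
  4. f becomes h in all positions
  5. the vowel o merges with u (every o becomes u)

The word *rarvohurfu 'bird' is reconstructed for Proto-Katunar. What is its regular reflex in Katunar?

Katunar: start from *rarvohurfu.
  rule 1 (unconditioned shift): rarvohurfu → lalvohulfu
  rule 2 (h-loss): lalvohulfu → lalvoulfu
  rule 3: no change — lalvoulfu
  rule 4 (unconditioned shift): lalvoulfu → lalvoulhu
  rule 5 (vowel merger): lalvoulhu → lalvuulhu
  ⇒ Katunar lalvuulhu

lalvuulhu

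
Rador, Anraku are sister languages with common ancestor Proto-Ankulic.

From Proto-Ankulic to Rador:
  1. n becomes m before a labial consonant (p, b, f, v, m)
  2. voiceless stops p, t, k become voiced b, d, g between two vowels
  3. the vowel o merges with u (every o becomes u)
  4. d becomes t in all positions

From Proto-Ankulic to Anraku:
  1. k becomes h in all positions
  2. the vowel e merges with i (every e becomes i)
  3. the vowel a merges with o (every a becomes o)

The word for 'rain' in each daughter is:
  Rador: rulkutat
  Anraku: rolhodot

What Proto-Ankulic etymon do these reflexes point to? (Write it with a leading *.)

*rolkodat

Position 5: Rador has u, Anraku has o. Taking the neighbouring segments as reconstructed: Rador u could go back to *o or *u; Anraku o could go back to *a or *o — the one source consistent with every daughter is *o.
Position 2: Rador has u, Anraku has o. Taking the neighbouring segments as reconstructed: Rador u could go back to *o or *u; Anraku o could go back to *a or *o — the one source consistent with every daughter is *o.
Continuing position by position gives *rolkodat; check it forward:
Rador: start from *rolkodat.
  rule 1: no change — rolkodat
  rule 2: no change — rolkodat
  rule 3 (vowel merger): rolkodat → rulkudat
  rule 4 (unconditioned shift): rulkudat → rulkutat
  ⇒ Rador rulkutat
Anraku: start from *rolkodat.
  rule 1 (unconditioned shift): rolkodat → rolhodat
  rule 2: no change — rolhodat
  rule 3 (vowel merger): rolhodat → rolhodot
  ⇒ Anraku rolhodot
*rolkodat is the unique common source.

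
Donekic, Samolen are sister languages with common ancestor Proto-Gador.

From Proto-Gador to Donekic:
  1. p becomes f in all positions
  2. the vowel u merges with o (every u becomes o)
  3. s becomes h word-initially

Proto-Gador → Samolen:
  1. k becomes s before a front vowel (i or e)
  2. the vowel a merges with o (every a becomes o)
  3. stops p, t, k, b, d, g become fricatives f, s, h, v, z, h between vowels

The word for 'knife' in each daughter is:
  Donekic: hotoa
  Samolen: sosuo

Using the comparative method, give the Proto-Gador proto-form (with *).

*sotua

Position 5: Donekic has a, Samolen has o. Donekic preserves a here (none of its changes turn any other segment into a), so the proto-segment is *a.
Position 3: Donekic has t, Samolen has s. Donekic preserves t here (none of its changes turn any other segment into t), so the proto-segment is *t.
Position 4: Donekic has o, Samolen has u. Samolen preserves u here (none of its changes turn any other segment into u), so the proto-segment is *u.
Continuing position by position gives *sotua; check it forward:
Donekic: start from *sotua.
  rule 1: no change — sotua
  rule 2 (vowel merger): sotua → sotoa
  rule 3 (debuccalisation): sotoa → hotoa
  ⇒ Donekic hotoa
Samolen: start from *sotua.
  rule 1: no change — sotua
  rule 2 (vowel merger): sotua → sotuo
  rule 3 (intervocalic lenition): sotuo → sosuo
  ⇒ Samolen sosuo
Only *sotua yields all of Donekic hotoa, Samolen sosuo.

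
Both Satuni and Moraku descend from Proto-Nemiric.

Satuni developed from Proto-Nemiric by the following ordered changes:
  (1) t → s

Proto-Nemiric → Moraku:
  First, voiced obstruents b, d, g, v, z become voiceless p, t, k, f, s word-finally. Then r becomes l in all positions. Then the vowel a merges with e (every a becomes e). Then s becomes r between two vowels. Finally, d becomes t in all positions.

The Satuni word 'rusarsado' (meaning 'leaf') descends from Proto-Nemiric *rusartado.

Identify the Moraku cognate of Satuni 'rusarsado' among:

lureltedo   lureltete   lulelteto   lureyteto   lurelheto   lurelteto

lurelteto

Moraku: start from *rusartado.
  rule 1: no change — rusartado
  rule 2 (unconditioned shift): rusartado → lusaltado
  rule 3 (vowel merger): lusaltado → luseltedo
  rule 4 (rhotacism): luseltedo → lureltedo
  rule 5 (unconditioned shift): lureltedo → lurelteto
  ⇒ Moraku lurelteto
Among the options, 'lurelteto' alone shows every Moraku change applied in order.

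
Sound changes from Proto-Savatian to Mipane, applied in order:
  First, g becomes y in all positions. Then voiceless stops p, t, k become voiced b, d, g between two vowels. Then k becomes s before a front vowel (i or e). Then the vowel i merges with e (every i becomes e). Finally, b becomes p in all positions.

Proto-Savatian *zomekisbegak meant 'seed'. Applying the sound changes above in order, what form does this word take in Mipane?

Mipane: *zomekisbegak > zomekisbeyak > zomegisbeyak > zomegesbeyak > zomegespeyak  (by unconditioned shift, intervocalic voicing, vowel merger, unconditioned shift)

zomegespeyak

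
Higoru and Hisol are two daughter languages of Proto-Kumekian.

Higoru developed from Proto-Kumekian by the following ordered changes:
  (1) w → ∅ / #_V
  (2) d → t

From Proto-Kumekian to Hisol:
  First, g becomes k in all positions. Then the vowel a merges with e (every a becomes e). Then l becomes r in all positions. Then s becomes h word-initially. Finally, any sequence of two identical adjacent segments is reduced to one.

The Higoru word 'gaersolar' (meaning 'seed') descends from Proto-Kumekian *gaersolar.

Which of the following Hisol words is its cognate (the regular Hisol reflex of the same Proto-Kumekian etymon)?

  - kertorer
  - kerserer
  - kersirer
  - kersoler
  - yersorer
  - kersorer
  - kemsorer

Hisol: *gaersolar > kaersolar > keersoler > keersorer > kersorer  (by unconditioned shift, vowel merger, unconditioned shift, degemination)
Only 'kersorer' matches the regular Hisol development of *gaersolar.

kersorer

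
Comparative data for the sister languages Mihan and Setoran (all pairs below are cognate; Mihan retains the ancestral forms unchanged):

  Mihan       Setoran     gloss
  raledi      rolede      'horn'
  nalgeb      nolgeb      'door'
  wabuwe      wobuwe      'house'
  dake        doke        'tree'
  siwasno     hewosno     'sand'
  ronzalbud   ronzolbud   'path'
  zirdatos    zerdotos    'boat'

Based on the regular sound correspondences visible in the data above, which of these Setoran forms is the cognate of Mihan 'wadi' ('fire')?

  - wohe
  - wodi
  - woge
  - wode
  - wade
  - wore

wode

raledi ~ rolede, nalgeb ~ nolgeb — Mihan a corresponds to Setoran o after a consonant, before a consonant other than r, m, n, p, b, f, v.
raledi ~ rolede — Mihan i corresponds to Setoran e word-finally.
Applying these to Mihan 'wadi':
  wadi → wodi   (a→o after a consonant, before a consonant other than r, m, n, p, b, f, v)
  wodi → wode   (i→e word-finally)
So the Setoran cognate is 'wode'.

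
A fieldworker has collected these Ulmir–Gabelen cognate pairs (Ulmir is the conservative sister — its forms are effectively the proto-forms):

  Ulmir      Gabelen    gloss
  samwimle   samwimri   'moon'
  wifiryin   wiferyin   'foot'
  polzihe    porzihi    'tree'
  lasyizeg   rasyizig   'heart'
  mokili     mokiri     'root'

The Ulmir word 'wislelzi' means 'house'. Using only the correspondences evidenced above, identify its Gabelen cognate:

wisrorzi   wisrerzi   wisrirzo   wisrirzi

samwimle ~ samwimri — Ulmir l corresponds to Gabelen r after a consonant, before a front vowel.
lasyizeg ~ rasyizig — Ulmir e corresponds to Gabelen i after a consonant, before a consonant other than r, m, n, p, b, f, v.
polzihe ~ porzihi — Ulmir l corresponds to Gabelen r after a vowel, before a consonant other than r, m, n, p, b, f, v.
Applying these to Ulmir 'wislelzi':
  wislelzi → wisrelzi   (l→r after a consonant, before a front vowel)
  wisrelzi → wisrilzi   (e→i after a consonant, before a consonant other than r, m, n, p, b, f, v)
  wisrilzi → wisrirzi   (l→r after a vowel, before a consonant other than r, m, n, p, b, f, v)
So the Gabelen cognate is 'wisrirzi'.

wisrirzi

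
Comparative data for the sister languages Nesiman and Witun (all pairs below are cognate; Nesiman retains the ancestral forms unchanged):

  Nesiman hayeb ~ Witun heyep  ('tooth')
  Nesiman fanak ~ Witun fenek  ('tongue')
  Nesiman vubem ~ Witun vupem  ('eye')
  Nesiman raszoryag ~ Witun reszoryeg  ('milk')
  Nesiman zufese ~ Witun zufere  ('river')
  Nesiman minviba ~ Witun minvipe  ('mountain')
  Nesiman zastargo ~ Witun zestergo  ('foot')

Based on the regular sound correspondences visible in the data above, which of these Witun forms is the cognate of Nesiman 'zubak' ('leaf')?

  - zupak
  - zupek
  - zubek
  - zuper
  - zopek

minviba ~ minvipe — Nesiman b corresponds to Witun p between vowels (before a back vowel).
hayeb ~ heyep, fanak ~ fenek — Nesiman a corresponds to Witun e after a consonant, before a consonant other than r, m, n, p, b, f, v.
Applying these to Nesiman 'zubak':
  zubak → zupak   (b→p between vowels (before a back vowel))
  zupak → zupek   (a→e after a consonant, before a consonant other than r, m, n, p, b, f, v)
So the Witun cognate is 'zupek'.

zupek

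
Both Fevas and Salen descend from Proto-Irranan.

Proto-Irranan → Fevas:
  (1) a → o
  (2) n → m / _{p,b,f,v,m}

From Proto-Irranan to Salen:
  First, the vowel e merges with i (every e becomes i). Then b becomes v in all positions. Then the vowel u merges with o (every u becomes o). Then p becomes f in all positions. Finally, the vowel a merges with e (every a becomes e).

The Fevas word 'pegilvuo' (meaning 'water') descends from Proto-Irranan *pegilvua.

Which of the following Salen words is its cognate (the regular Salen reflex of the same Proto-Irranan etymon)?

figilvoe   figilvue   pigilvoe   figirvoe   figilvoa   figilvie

figilvoe

Salen: *pegilvua > pigilvua > pigilvoa > figilvoa > figilvoe  (by vowel merger, vowel merger, unconditioned shift, vowel merger)
Among the options, 'figilvoe' alone shows every Salen change applied in order.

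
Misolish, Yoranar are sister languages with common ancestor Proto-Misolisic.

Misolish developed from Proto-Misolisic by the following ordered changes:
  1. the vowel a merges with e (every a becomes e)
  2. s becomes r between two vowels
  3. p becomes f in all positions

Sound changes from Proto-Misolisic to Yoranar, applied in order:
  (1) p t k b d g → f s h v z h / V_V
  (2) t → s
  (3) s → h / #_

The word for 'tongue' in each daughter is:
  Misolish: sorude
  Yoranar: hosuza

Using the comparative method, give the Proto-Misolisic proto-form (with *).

*sosuda

Position 5: Misolish has d, Yoranar has z. Misolish preserves d here (none of its changes turn any other segment into d), so the proto-segment is *d.
Position 6: Misolish has e, Yoranar has a. Yoranar preserves a here (none of its changes turn any other segment into a), so the proto-segment is *a.
Position 1: Misolish has s, Yoranar has h. Misolish preserves s here (none of its changes turn any other segment into s), so the proto-segment is *s.
Verify the candidate proto-form against each daughter:
Misolish: *sosuda
  sosuda → sosude   [vowel merger]
  sosude → sorude   [rhotacism]
  sorude (rule 3 does not apply)
  giving Misolish sorude.
Yoranar: start from *sosuda.
  rule 1 (intervocalic lenition): sosuda → sosuza
  rule 2: no change — sosuza
  rule 3 (debuccalisation): sosuza → hosuza
  ⇒ Yoranar hosuza
Only *sosuda yields all of Misolish sorude, Yoranar hosuza.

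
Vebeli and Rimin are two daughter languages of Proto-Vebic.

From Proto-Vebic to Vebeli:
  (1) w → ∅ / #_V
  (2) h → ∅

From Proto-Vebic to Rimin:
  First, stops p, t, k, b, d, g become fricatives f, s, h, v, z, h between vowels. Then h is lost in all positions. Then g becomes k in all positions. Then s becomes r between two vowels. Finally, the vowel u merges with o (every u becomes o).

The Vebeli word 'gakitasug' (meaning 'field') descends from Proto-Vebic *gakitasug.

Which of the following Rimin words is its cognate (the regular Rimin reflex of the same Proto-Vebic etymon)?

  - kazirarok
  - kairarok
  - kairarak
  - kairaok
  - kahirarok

Rimin: start from *gakitasug.
  rule 1 (intervocalic lenition): gakitasug → gahisasug
  rule 2 (h-loss): gahisasug → gaisasug
  rule 3 (unconditioned shift): gaisasug → kaisasuk
  rule 4 (rhotacism): kaisasuk → kairaruk
  rule 5 (vowel merger): kairaruk → kairarok
  ⇒ Rimin kairarok
The other candidates each miss or misapply at least one Rimin change.

kairarok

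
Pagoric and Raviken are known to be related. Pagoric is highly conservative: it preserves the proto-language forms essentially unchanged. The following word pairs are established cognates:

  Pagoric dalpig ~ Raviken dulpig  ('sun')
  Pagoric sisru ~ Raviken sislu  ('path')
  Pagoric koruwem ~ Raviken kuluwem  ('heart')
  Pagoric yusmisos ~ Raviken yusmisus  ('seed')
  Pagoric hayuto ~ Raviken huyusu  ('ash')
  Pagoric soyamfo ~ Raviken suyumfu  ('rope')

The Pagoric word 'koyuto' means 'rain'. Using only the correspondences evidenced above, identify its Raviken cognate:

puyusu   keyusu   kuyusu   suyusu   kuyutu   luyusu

yusmisos ~ yusmisus, soyamfo ~ suyumfu — Pagoric o corresponds to Raviken u after a consonant, before a consonant other than r, m, n, p, b, f, v.
hayuto ~ huyusu — Pagoric t corresponds to Raviken s between vowels (before a back vowel).
hayuto ~ huyusu, soyamfo ~ suyumfu — Pagoric o corresponds to Raviken u word-finally.
Applying these to Pagoric 'koyuto':
  koyuto → kuyuto   (o→u after a consonant, before a consonant other than r, m, n, p, b, f, v)
  kuyuto → kuyuso   (t→s between vowels (before a back vowel))
  kuyuso → kuyusu   (o→u word-finally)
So the Raviken cognate is 'kuyusu'.

kuyusu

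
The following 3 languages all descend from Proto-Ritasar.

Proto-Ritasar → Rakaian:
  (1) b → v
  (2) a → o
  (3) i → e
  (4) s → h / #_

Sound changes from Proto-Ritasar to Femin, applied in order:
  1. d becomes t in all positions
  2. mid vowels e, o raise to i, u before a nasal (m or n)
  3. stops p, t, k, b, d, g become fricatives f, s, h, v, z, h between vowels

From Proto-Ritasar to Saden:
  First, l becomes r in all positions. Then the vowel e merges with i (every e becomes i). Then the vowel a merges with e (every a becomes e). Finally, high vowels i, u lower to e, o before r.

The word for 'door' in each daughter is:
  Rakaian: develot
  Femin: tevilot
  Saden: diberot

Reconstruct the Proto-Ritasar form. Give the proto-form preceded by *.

Position 2: Rakaian has e, Femin has e, Saden has i. Femin preserves e here (none of its changes turn any other segment into e), so the proto-segment is *e.
Position 3: Rakaian has v, Femin has v, Saden has b. Saden preserves b here (none of its changes turn any other segment into b), so the proto-segment is *b.
Position 5: Rakaian has l, Femin has l, Saden has r. Rakaian preserves l here (none of its changes turn any other segment into l), so the proto-segment is *l.
Verify the candidate proto-form against each daughter:
Rakaian: *debilot
  debilot → devilot   [unconditioned shift]
  devilot (rule 2 does not apply)
  devilot → develot   [vowel merger]
  develot (rule 4 does not apply)
  giving Rakaian develot.
Femin: *debilot > tebilot > tevilot  (by unconditioned shift, intervocalic lenition)
Saden: start from *debilot.
  rule 1 (unconditioned shift): debilot → debirot
  rule 2 (vowel merger): debirot → dibirot
  rule 3: no change — dibirot
  rule 4 (pre-rhotic lowering): dibirot → diberot
  ⇒ Saden diberot
*debilot is the unique common source.

*debilot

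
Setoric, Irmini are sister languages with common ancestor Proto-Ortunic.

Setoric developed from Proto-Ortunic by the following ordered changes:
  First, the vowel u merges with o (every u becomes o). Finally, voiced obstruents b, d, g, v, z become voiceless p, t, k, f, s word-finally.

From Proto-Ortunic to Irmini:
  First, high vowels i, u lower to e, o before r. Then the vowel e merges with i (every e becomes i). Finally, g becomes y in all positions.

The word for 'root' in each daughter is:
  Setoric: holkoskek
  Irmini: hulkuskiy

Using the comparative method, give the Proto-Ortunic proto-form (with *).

*hulkuskeg

Position 8: Setoric has e, Irmini has i. Setoric preserves e here (none of its changes turn any other segment into e), so the proto-segment is *e.
Position 9: Setoric has k, Irmini has y. Taking the neighbouring segments as reconstructed: Setoric k could go back to *k or *g; Irmini y could go back to *g or *y — the one source consistent with every daughter is *g.
Position 5: Setoric has o, Irmini has u. Irmini preserves u here (none of its changes turn any other segment into u), so the proto-segment is *u.
Continuing position by position gives *hulkuskeg; check it forward:
Setoric: start from *hulkuskeg.
  rule 1 (vowel merger): hulkuskeg → holkoskeg
  rule 2 (final devoicing): holkoskeg → holkoskek
  ⇒ Setoric holkoskek
Irmini: *hulkuskeg
  hulkuskeg (rule 1 does not apply)
  hulkuskeg → hulkuskig   [vowel merger]
  hulkuskig → hulkuskiy   [unconditioned shift]
  giving Irmini hulkuskiy.
*hulkuskeg is the unique common source.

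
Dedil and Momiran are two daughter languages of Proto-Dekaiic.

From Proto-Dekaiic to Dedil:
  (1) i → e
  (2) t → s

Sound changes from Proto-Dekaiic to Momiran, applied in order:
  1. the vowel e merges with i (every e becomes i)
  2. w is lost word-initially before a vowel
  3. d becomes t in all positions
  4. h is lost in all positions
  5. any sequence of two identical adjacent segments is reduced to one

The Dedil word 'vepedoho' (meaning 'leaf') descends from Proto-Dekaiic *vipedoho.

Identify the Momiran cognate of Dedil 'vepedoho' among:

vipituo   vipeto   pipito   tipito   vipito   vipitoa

vipito

Momiran: *vipedoho > vipidoho > vipitoho > vipitoo > vipito  (by vowel merger, unconditioned shift, h-loss, degemination)
Only 'vipito' matches the regular Momiran development of *vipedoho.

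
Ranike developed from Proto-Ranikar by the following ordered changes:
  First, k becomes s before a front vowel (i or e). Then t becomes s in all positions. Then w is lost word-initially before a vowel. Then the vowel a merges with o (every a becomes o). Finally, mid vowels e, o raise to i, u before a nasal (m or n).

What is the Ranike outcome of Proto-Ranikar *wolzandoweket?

olzundoweses

Ranike: *wolzandoweket > wolzandoweset > wolzandoweses > olzandoweses > olzondoweses > olzundoweses  (by palatalisation, unconditioned shift, glide loss, vowel merger, pre-nasal raising)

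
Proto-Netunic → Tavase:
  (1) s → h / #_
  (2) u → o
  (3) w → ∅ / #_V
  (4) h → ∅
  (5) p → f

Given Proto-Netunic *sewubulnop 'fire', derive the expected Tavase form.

ewobolnof

Tavase: *sewubulnop
  sewubulnop → hewubulnop   [debuccalisation]
  hewubulnop → hewobolnop   [vowel merger]
  hewobolnop (rule 3 does not apply)
  hewobolnop → ewobolnop   [h-loss]
  ewobolnop → ewobolnof   [unconditioned shift]
  giving Tavase ewobolnof.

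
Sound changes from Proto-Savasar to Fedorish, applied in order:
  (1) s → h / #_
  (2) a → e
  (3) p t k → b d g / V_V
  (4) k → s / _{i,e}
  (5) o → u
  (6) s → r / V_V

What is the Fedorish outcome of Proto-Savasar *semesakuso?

Fedorish: *semesakuso
  semesakuso → hemesakuso   [debuccalisation]
  hemesakuso → hemesekuso   [vowel merger]
  hemesekuso → hemeseguso   [intervocalic voicing]
  hemeseguso (rule 4 does not apply)
  hemeseguso → hemesegusu   [vowel merger]
  hemesegusu → hemereguru   [rhotacism]
  giving Fedorish hemereguru.

hemereguru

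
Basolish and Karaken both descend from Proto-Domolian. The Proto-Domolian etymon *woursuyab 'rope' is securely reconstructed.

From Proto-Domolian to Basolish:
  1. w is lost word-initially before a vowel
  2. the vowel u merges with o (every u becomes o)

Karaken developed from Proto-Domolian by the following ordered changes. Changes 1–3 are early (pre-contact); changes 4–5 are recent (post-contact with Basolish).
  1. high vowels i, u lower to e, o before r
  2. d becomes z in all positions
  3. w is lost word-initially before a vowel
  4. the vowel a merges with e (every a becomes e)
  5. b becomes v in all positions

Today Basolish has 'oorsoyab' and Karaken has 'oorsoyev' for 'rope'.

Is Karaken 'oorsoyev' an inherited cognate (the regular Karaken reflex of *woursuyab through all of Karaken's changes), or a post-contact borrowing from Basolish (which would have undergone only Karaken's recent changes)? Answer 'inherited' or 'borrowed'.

borrowed

If inherited, *woursuyab would pass through all of Karaken's changes:
Karaken: start from *woursuyab.
  rule 1 (pre-rhotic lowering): woursuyab → woorsuyab
  rule 2: no change — woorsuyab
  rule 3 (glide loss): woorsuyab → oorsuyab
  rule 4 (vowel merger): oorsuyab → oorsuyeb
  rule 5 (unconditioned shift): oorsuyeb → oorsuyev
  ⇒ Karaken oorsuyev
If borrowed from Basolish 'oorsoyab' after the early changes, it would undergo only the recent ones:
  rule 4 (vowel merger): oorsoyab → oorsoyeb
  rule 5 (unconditioned shift): oorsoyeb → oorsoyev
  ⇒ as a loan: oorsoyev
Karaken 'oorsoyev' matches the loan outcome 'oorsoyev', not the inherited 'oorsuyev' — it skipped the early Karaken changes, so it was borrowed from Basolish.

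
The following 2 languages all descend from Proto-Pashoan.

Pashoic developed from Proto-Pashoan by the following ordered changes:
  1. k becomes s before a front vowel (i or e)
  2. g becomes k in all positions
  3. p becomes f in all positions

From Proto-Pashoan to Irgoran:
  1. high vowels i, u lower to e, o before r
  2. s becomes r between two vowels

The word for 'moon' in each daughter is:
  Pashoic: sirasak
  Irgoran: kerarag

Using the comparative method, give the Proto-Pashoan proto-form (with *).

*kirasag

Position 2: Pashoic has i, Irgoran has e. Pashoic preserves i here (none of its changes turn any other segment into i), so the proto-segment is *i.
Position 1: Pashoic has s, Irgoran has k. Irgoran preserves k here (none of its changes turn any other segment into k), so the proto-segment is *k.
Position 5: Pashoic has s, Irgoran has r. Taking the neighbouring segments as reconstructed: Pashoic s can only go back to *s; Irgoran r could go back to *s or *r — the one source consistent with every daughter is *s.
Continuing position by position gives *kirasag; check it forward:
Pashoic: start from *kirasag.
  rule 1 (palatalisation): kirasag → sirasag
  rule 2 (unconditioned shift): sirasag → sirasak
  rule 3: no change — sirasak
  ⇒ Pashoic sirasak
Irgoran: start from *kirasag.
  rule 1 (pre-rhotic lowering): kirasag → kerasag
  rule 2 (rhotacism): kerasag → kerarag
  ⇒ Irgoran kerarag
Only *kirasag yields all of Pashoic sirasak, Irgoran kerarag.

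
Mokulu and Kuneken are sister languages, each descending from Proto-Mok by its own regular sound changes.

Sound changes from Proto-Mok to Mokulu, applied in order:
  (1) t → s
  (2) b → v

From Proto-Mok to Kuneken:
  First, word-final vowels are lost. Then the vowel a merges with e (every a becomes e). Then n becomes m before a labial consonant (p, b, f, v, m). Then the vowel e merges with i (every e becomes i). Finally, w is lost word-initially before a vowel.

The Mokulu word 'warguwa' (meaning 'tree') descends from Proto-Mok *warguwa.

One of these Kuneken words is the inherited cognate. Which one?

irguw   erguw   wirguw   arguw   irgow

Kuneken: *warguwa > warguw > werguw > wirguw > irguw  (by apocope, vowel merger, vowel merger, glide loss)
Only 'irguw' matches the regular Kuneken development of *warguwa.

irguw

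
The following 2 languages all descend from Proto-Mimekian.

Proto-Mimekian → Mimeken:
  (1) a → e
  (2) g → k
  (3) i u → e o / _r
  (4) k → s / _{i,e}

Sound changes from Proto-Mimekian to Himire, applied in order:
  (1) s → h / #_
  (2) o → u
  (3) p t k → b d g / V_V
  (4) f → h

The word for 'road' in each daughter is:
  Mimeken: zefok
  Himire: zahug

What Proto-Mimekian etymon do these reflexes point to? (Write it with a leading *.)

*zafog

Position 5: Mimeken has k, Himire has g. Taking the neighbouring segments as reconstructed: Mimeken k could go back to *k or *g; Himire g can only go back to *g — the one source consistent with every daughter is *g.
Position 3: Mimeken has f, Himire has h. Mimeken preserves f here (none of its changes turn any other segment into f), so the proto-segment is *f.
Position 2: Mimeken has e, Himire has a. Himire preserves a here (none of its changes turn any other segment into a), so the proto-segment is *a.
This points to *zafog. Verify forward in each daughter:
Mimeken: *zafog > zefog > zefok  (by vowel merger, unconditioned shift)
Himire: start from *zafog.
  rule 1: no change — zafog
  rule 2 (vowel merger): zafog → zafug
  rule 3: no change — zafug
  rule 4 (unconditioned shift): zafug → zahug
  ⇒ Himire zahug
No other proto-form is consistent with every reflex, so the reconstruction is *zafog.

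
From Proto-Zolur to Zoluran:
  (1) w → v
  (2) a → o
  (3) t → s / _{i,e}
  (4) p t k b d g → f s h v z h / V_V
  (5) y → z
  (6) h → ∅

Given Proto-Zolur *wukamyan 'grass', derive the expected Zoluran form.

vuomzon

Zoluran: start from *wukamyan.
  rule 1 (unconditioned shift): wukamyan → vukamyan
  rule 2 (vowel merger): vukamyan → vukomyon
  rule 3: no change — vukomyon
  rule 4 (intervocalic lenition): vukomyon → vuhomyon
  rule 5 (unconditioned shift): vuhomyon → vuhomzon
  rule 6 (h-loss): vuhomzon → vuomzon
  ⇒ Zoluran vuomzon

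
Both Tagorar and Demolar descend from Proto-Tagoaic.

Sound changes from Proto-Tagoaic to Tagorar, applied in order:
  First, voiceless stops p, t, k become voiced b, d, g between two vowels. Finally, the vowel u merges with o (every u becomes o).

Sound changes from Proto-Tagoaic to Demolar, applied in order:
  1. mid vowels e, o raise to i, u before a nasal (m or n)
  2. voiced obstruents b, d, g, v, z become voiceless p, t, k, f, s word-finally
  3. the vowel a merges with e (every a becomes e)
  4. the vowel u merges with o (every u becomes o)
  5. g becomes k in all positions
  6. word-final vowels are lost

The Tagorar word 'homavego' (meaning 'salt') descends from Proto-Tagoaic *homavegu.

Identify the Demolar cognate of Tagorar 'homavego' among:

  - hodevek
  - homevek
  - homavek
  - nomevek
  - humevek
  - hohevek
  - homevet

homevek

Demolar: *homavegu > humavegu > humevegu > homevego > homeveko > homevek  (by pre-nasal raising, vowel merger, vowel merger, unconditioned shift, apocope)
Only 'homevek' matches the regular Demolar development of *homavegu.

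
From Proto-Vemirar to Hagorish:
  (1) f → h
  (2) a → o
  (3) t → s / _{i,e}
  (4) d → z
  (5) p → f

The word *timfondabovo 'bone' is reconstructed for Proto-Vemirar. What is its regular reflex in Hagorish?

Hagorish: start from *timfondabovo.
  rule 1 (unconditioned shift): timfondabovo → timhondabovo
  rule 2 (vowel merger): timhondabovo → timhondobovo
  rule 3 (palatalisation): timhondobovo → simhondobovo
  rule 4 (unconditioned shift): simhondobovo → simhonzobovo
  rule 5: no change — simhonzobovo
  ⇒ Hagorish simhonzobovo

simhonzobovo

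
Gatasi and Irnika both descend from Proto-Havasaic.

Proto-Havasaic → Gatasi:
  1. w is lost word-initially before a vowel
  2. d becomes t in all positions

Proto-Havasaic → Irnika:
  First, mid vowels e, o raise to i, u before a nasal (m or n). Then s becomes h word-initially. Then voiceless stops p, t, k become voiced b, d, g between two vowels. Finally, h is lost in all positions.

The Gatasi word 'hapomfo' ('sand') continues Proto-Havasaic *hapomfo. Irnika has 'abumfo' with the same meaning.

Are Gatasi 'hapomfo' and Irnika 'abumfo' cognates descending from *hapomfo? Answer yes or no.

Derive the expected Irnika reflex of *hapomfo:
Irnika: start from *hapomfo.
  rule 1 (pre-nasal raising): hapomfo → hapumfo
  rule 2: no change — hapumfo
  rule 3 (intervocalic voicing): hapumfo → habumfo
  rule 4 (h-loss): habumfo → abumfo
  ⇒ Irnika abumfo
Irnika 'abumfo' matches the regular reflex exactly, so the pair is cognate.

yes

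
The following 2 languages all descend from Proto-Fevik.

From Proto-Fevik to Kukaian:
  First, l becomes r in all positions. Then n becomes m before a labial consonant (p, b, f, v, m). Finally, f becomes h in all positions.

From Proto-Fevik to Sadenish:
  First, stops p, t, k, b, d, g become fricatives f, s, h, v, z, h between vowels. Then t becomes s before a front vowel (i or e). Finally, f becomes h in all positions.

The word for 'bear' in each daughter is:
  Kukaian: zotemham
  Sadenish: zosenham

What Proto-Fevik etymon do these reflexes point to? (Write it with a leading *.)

*zotenfam

Position 3: Kukaian has t, Sadenish has s. Kukaian preserves t here (none of its changes turn any other segment into t), so the proto-segment is *t.
Position 6: Kukaian has h, Sadenish has h. Taking the neighbouring segments as reconstructed: Kukaian h can only go back to *f; Sadenish h could go back to *f or *h — the one source consistent with every daughter is *f.
Position 5: Kukaian has m, Sadenish has n. Sadenish preserves n here (none of its changes turn any other segment into n), so the proto-segment is *n.
Verify the candidate proto-form against each daughter:
Kukaian: *zotenfam
  zotenfam (rule 1 does not apply)
  zotenfam → zotemfam   [nasal place assimilation]
  zotemfam → zotemham   [unconditioned shift]
  giving Kukaian zotemham.
Sadenish: *zotenfam > zosenfam > zosenham  (by intervocalic lenition, unconditioned shift)
*zotenfam is the unique common source.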